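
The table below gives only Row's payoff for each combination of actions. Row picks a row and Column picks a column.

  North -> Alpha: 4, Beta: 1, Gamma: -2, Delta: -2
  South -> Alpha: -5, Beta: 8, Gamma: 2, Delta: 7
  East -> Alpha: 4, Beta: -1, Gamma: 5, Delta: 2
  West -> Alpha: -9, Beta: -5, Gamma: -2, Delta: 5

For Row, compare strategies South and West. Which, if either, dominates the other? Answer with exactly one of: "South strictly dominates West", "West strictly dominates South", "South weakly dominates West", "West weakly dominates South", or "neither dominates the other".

South strictly dominates West

South's payoffs vs West's, by Column's action — Alpha: -5>-9, Beta: 8>-5, Gamma: 2>-2, Delta: 7>5.
Every comparison favours South, so South strictly dominates West.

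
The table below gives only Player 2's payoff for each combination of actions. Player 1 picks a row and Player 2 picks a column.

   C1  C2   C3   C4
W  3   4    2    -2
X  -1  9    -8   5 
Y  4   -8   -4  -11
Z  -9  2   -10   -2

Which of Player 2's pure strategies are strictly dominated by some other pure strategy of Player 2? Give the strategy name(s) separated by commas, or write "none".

C3, C4

Nothing dominates C1: C2 at Y (4>-8); C3 at W (3>2); C4 at W (3>-2).
C2 is not dominated — it holds its own against C1 at W (4>3); C3 at W (4>2); C4 at W (4>-2).
C3 is strictly dominated by C1 (W: 3>2, X: -1>-8, Y: 4>-4, Z: -9>-10).
C4 is strictly dominated by C2 (W: 4>-2, X: 9>5, Y: -8>-11, Z: 2>-2).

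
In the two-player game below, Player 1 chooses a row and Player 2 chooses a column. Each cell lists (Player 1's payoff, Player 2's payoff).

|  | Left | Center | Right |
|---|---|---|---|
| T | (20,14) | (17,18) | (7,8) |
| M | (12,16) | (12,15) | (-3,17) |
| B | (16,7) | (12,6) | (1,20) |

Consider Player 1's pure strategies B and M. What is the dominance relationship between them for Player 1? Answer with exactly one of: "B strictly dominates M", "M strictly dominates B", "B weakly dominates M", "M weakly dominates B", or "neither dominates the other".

B's payoffs vs M's, by Player 2's action — Left: 16>12, Center: 12=12, Right: 1>-3.
B is at least as good everywhere and strictly better somewhere (tied only at Center), so B weakly but not strictly dominates M.

B weakly dominates M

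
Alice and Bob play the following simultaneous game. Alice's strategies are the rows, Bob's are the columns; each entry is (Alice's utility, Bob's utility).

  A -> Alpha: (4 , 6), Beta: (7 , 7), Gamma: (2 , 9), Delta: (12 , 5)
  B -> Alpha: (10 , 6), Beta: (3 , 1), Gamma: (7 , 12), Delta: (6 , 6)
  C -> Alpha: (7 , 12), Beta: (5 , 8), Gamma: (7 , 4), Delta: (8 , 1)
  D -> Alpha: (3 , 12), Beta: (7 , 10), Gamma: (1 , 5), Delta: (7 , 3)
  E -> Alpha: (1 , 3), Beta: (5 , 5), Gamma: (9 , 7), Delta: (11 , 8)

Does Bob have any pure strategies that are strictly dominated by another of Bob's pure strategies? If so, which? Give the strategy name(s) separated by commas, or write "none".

Alpha: no other strategy beats it everywhere (Beta at B (6>1); Gamma at C (12>4); Delta at A (6>5)).
Beta: no other strategy beats it everywhere (Alpha at A (7>6); Gamma at C (8>4); Delta at A (7>5)).
Gamma: no other strategy beats it everywhere (Alpha at A (9>6); Beta at A (9>7); Delta at A (9>5)).
Delta: no other strategy beats it everywhere (Alpha at B (6=6); Beta at B (6>1); Gamma at E (8>7)).

none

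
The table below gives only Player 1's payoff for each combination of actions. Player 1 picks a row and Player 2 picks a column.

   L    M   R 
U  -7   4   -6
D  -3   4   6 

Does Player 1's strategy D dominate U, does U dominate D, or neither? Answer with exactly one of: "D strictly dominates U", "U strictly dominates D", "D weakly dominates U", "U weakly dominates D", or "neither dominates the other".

Compare D to U across every action of Player 2: L: -3>-7, M: 4=4, R: 6>-6.
D is at least as good everywhere and strictly better somewhere (tied only at M), so D weakly but not strictly dominates U.

D weakly dominates U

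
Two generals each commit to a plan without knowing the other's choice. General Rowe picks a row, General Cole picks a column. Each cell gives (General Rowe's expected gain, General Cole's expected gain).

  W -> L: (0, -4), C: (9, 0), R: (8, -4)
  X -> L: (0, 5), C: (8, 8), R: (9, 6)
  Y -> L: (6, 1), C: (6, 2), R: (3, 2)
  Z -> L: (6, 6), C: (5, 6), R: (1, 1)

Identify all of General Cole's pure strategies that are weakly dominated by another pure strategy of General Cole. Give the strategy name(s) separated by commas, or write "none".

C weakly dominates L — W: 0>-4, X: 8>5, Y: 2>1, Z: 6=6.
C: no other strategy beats it everywhere (L at W (0>-4); R at W (0>-4)).
R is weakly dominated by C (W: 0>-4, X: 8>6, Y: 2=2, Z: 6>1).

L, R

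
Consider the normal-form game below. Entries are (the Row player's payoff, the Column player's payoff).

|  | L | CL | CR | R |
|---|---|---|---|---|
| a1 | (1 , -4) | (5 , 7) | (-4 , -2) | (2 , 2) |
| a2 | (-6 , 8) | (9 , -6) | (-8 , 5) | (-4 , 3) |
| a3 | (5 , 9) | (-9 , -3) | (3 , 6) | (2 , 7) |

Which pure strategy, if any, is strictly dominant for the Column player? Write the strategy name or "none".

none

L fails to dominate CL at a1 (-4<7).
CL fails to dominate L at a2 (-6<8).
CR fails to dominate L at a2 (5<8).
R fails to dominate L at a2 (3<8).
No single strategy dominates all the others.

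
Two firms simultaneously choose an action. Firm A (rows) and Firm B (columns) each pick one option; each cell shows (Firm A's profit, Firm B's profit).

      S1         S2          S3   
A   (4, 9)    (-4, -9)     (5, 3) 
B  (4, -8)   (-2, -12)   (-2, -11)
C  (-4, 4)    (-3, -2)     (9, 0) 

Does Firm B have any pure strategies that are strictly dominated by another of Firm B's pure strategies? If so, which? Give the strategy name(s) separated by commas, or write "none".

S1: no other strategy beats it everywhere (S2 at A (9>-9); S3 at A (9>3)).
S2: dominated, since S1 does at least as well everywhere (A: 9>-9, B: -8>-12, C: 4>-2).
S3: dominated, since S1 does at least as well everywhere (A: 9>3, B: -8>-11, C: 4>0).

S2, S3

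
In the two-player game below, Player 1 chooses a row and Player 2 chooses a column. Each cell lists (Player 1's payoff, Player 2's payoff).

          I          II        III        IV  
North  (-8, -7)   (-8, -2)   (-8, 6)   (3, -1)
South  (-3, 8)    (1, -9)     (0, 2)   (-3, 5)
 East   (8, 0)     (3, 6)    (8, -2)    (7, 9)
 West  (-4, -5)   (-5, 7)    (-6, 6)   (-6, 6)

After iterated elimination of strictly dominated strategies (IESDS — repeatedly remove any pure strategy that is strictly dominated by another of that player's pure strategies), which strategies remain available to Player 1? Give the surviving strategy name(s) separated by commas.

East

Player 1's strategy North is strictly dominated by East (I: 8>-8, II: 3>-8, III: 8>-8, IV: 7>3) and is removed.
Player 1's strategy South is strictly dominated by East (I: 8>-3, II: 3>1, III: 8>0, IV: 7>-3) and is removed.
Player 1's strategy West is strictly dominated by East (I: 8>-4, II: 3>-5, III: 8>-6, IV: 7>-6) and is removed.
For Player 2, II strictly dominates I on the remaining rows (East: 6>0); eliminate I.
Player 2's strategy II is strictly dominated by IV (East: 9>6) and is removed.
Column III is eliminated: IV beats it against every remaining row (East: 9>-2).
Among the remaining strategies, none is strictly dominated by another pure strategy of the same player, so the elimination stops.
Surviving strategies — Player 1: {East}; Player 2: {IV}.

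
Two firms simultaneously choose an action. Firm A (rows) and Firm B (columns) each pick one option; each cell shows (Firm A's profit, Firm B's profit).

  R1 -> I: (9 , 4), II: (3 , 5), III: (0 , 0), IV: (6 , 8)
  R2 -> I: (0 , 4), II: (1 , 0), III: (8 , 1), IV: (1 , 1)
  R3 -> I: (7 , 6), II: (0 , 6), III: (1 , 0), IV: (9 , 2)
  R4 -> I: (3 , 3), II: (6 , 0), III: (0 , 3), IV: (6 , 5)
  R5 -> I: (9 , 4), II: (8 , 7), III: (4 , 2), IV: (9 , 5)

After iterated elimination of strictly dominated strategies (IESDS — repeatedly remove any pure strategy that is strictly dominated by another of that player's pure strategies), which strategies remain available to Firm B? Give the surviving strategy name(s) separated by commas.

Row R4 is eliminated: R5 beats it against every remaining column (I: 9>3, II: 8>6, III: 4>0, IV: 9>6).
Column III is eliminated: I beats it against every remaining row (R1: 4>0, R2: 4>1, R3: 6>0, R5: 4>2).
For Firm A, R1 strictly dominates R2 on the remaining columns (I: 9>0, II: 3>1, IV: 6>1); eliminate R2.
Among the remaining strategies, none is strictly dominated by another pure strategy of the same player, so the elimination stops.
Surviving strategies — Firm A: {R1, R3, R5}; Firm B: {I, II, IV}.

I, II, IV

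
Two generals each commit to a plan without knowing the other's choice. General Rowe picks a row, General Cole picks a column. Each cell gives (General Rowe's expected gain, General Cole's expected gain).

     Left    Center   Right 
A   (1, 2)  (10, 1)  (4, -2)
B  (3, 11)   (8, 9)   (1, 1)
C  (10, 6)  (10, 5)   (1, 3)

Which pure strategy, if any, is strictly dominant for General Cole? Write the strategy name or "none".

Left vs Center: A: 2>1, B: 11>9, C: 6>5.
Left vs Right: A: 2>-2, B: 11>1, C: 6>3.
Left strictly beats every other strategy against every opponent action, so it is strictly dominant.

Left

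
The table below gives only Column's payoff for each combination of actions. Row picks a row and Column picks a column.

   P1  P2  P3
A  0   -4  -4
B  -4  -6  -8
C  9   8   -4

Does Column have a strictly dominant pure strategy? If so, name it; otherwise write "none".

P1

P1 vs P2: A: 0>-4, B: -4>-6, C: 9>8.
P1 vs P3: A: 0>-4, B: -4>-8, C: 9>-4.
P1 strictly beats every other strategy against every opponent action, so it is strictly dominant.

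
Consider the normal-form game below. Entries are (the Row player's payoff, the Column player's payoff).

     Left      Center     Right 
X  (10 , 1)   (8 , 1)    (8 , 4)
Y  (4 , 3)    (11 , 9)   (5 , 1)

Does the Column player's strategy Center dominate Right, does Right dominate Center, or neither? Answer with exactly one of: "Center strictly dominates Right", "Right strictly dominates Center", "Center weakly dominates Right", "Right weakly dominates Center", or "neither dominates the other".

neither dominates the other

Compare Center to Right across each choice by the Row player: X: 1<4, Y: 9>1.
Center does better at Y but worse at X; neither strategy dominates the other.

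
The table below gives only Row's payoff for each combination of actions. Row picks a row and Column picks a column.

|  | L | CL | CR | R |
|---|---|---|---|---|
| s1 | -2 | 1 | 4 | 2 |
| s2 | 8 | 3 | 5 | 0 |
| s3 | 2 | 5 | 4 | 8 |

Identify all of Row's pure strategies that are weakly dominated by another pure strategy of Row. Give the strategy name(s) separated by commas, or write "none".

s1

s1: dominated, since s3 does at least as well everywhere (L: 2>-2, CL: 5>1, CR: 4=4, R: 8>2).
Nothing dominates s2: s1 at L (8>-2); s3 at L (8>2).
s3 is not dominated — it holds its own against s1 at L (2>-2); s2 at CL (5>3).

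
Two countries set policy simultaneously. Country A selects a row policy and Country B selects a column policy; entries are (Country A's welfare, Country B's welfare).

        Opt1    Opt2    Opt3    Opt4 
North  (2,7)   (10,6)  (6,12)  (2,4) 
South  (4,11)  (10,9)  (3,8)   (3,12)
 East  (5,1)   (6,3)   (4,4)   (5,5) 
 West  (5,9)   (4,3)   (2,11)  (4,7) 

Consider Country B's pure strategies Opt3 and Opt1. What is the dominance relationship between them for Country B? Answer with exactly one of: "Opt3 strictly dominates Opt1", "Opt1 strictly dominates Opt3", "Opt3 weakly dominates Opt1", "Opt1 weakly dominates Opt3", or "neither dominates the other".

neither dominates the other

Opt3's payoffs vs Opt1's, by Country A's action — North: 12>7, South: 8<11, East: 4>1, West: 11>9.
Opt3 does better at North, East, West but worse at South; neither strategy dominates the other.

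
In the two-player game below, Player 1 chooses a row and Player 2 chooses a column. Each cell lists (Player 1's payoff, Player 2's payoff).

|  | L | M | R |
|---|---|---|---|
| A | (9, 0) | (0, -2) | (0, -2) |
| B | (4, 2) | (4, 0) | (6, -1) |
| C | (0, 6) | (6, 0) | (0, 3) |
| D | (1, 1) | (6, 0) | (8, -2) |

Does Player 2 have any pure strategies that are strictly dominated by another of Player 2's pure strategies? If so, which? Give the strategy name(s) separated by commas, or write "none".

M, R

Nothing dominates L: M at A (0>-2); R at A (0>-2).
M is strictly dominated by L (A: 0>-2, B: 2>0, C: 6>0, D: 1>0).
R: dominated, since L does at least as well everywhere (A: 0>-2, B: 2>-1, C: 6>3, D: 1>-2).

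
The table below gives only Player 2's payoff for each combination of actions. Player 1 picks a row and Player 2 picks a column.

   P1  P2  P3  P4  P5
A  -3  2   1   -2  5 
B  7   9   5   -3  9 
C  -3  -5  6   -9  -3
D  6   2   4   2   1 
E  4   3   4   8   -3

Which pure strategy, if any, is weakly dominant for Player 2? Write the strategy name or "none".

none

P1 fails to dominate P2 at A (-3<2).
P2 fails to dominate P1 at C (-5<-3).
P3 fails to dominate P1 at B (5<7).
P4 fails to dominate P1 at B (-3<7).
P5 fails to dominate P1 at D (1<6).
No single strategy dominates all the others.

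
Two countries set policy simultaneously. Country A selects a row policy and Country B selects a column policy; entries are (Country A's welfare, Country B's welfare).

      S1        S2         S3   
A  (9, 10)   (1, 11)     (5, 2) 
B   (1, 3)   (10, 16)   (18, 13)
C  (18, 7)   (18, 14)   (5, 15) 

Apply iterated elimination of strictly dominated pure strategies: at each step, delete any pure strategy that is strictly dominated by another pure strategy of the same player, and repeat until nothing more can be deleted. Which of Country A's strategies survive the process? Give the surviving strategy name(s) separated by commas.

For Country B, S2 strictly dominates S1 on the remaining rows (A: 11>10, B: 16>3, C: 14>7); eliminate S1.
Row A is eliminated: B beats it against every remaining column (S2: 10>1, S3: 18>5).
Among the remaining strategies, none is strictly dominated by another pure strategy of the same player, so the elimination stops.
Surviving strategies — Country A: {B, C}; Country B: {S2, S3}.

B, C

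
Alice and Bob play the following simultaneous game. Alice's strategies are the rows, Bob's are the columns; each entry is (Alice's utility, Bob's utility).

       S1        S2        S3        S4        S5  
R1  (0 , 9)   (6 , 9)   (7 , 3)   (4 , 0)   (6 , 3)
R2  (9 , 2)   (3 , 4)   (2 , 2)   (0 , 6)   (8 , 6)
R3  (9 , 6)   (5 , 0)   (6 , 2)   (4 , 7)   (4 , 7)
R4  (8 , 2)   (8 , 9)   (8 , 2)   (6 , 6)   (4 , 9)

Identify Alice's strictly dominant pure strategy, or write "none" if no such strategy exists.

R1 fails to dominate R2 at S1 (0<9).
R2 fails to dominate R1 at S2 (3<6).
R3 fails to dominate R1 at S2 (5<6).
R4 fails to dominate R1 at S5 (4<6).
No single strategy dominates all the others.

none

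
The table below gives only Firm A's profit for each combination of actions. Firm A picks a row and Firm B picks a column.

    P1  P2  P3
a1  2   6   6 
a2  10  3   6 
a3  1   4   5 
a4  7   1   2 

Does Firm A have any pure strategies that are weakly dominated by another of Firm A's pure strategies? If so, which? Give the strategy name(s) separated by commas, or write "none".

a3, a4

a1: no other strategy beats it everywhere (a2 at P2 (6>3); a3 at P1 (2>1); a4 at P2 (6>1)).
a2: no other strategy beats it everywhere (a1 at P1 (10>2); a3 at P1 (10>1); a4 at P1 (10>7)).
a3 is weakly dominated by a1 (P1: 2>1, P2: 6>4, P3: 6>5).
a4 is weakly dominated by a2 (P1: 10>7, P2: 3>1, P3: 6>2).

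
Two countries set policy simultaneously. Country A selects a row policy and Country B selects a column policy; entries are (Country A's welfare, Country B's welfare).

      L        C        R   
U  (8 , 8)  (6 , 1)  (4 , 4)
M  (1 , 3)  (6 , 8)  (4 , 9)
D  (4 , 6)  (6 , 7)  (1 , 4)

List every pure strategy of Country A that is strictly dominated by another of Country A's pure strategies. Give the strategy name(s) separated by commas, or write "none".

none

Nothing dominates U: M at L (8>1); D at L (8>4).
Nothing dominates M: U at C (6=6); D at C (6=6).
D: no other strategy beats it everywhere (U at C (6=6); M at L (4>1)).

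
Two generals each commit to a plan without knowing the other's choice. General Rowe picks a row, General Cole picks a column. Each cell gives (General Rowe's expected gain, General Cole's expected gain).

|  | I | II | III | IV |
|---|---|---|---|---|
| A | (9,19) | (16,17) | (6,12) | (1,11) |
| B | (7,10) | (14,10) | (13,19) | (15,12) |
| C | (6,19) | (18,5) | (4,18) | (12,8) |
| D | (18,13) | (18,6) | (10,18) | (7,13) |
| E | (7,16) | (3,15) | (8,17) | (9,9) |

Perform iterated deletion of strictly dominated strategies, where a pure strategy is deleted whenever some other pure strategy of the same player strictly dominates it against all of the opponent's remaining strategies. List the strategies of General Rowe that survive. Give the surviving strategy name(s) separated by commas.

General Rowe's strategy A is strictly dominated by D (I: 18>9, II: 18>16, III: 10>6, IV: 7>1) and is removed.
For General Cole, III strictly dominates II on the remaining rows (B: 19>10, C: 18>5, D: 18>6, E: 17>15); eliminate II.
General Rowe's strategy C is strictly dominated by B (I: 7>6, III: 13>4, IV: 15>12) and is removed.
Column I is eliminated: III beats it against every remaining row (B: 19>10, D: 18>13, E: 17>16).
Row D is eliminated: B beats it against every remaining column (III: 13>10, IV: 15>7).
For General Rowe, B strictly dominates E on the remaining columns (III: 13>8, IV: 15>9); eliminate E.
For General Cole, III strictly dominates IV on the remaining rows (B: 19>12); eliminate IV.
Among the remaining strategies, none is strictly dominated by another pure strategy of the same player, so the elimination stops.
Surviving strategies — General Rowe: {B}; General Cole: {III}.

B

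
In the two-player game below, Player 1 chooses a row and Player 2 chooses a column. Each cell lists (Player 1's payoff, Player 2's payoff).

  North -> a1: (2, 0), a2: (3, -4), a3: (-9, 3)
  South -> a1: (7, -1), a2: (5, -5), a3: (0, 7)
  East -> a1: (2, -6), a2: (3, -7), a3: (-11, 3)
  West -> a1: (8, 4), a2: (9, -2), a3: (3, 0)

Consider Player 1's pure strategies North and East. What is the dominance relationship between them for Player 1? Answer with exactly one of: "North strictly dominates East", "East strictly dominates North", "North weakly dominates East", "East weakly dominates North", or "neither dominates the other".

North weakly dominates East

Compare North to East across every action of Player 2: a1: 2=2, a2: 3=3, a3: -9>-11.
North is at least as good everywhere and strictly better somewhere (tied only at a1, a2), so North weakly but not strictly dominates East.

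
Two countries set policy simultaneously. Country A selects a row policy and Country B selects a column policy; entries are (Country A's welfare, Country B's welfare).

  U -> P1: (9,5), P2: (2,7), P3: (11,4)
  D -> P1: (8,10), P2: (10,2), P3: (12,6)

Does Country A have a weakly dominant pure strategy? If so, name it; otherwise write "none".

U fails to dominate D at P2 (2<10).
D fails to dominate U at P1 (8<9).
No single strategy dominates all the others.

none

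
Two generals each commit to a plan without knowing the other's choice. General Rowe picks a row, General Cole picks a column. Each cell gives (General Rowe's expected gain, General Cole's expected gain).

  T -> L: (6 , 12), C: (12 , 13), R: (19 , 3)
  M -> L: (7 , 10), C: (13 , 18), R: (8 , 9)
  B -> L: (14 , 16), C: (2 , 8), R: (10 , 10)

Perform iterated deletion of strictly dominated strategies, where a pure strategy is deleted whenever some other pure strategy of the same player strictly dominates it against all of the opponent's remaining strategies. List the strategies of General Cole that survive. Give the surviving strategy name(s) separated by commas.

General Cole's strategy R is strictly dominated by L (T: 12>3, M: 10>9, B: 16>10) and is removed.
General Rowe's strategy T is strictly dominated by M (L: 7>6, C: 13>12) and is removed.
Among the remaining strategies, none is strictly dominated by another pure strategy of the same player, so the elimination stops.
Surviving strategies — General Rowe: {M, B}; General Cole: {L, C}.

L, C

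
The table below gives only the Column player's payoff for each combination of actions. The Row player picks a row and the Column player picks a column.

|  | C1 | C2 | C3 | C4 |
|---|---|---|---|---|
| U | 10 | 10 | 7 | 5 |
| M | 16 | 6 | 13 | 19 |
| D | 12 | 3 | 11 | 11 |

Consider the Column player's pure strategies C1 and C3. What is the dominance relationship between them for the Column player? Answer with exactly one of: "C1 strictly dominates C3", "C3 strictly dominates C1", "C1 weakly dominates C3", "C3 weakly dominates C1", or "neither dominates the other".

Compare C1 to C3 across each opponent action: U: 10>7, M: 16>13, D: 12>11.
Every comparison favours C1, so C1 strictly dominates C3.

C1 strictly dominates C3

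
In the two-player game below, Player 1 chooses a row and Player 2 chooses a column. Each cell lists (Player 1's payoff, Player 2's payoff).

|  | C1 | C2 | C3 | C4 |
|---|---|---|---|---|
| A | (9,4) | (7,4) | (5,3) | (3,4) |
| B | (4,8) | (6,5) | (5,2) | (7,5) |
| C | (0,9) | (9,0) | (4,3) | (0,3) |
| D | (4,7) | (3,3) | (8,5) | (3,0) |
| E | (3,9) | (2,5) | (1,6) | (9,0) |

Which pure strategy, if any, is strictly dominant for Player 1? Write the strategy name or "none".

none

A fails to dominate B at C3 (5=5).
B fails to dominate A at C1 (4<9).
C fails to dominate A at C1 (0<9).
D fails to dominate A at C1 (4<9).
E fails to dominate A at C1 (3<9).
No single strategy dominates all the others.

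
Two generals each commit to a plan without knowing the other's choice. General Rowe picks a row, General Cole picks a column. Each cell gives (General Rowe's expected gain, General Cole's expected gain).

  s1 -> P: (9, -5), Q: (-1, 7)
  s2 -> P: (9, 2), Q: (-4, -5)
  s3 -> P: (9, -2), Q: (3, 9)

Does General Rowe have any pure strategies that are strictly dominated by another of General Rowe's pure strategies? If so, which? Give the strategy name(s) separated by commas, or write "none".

Nothing dominates s1: s2 at P (9=9); s3 at P (9=9).
Nothing dominates s2: s1 at P (9=9); s3 at P (9=9).
s3: no other strategy beats it everywhere (s1 at P (9=9); s2 at P (9=9)).

none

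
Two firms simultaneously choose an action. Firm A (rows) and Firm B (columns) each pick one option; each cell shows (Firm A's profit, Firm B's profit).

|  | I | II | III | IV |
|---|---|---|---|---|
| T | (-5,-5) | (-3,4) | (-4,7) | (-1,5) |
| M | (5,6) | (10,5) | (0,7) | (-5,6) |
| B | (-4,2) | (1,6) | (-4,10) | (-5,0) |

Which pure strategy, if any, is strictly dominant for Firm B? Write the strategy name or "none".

III

III vs I: T: 7>-5, M: 7>6, B: 10>2.
III vs II: T: 7>4, M: 7>5, B: 10>6.
III vs IV: T: 7>5, M: 7>6, B: 10>0.
III strictly beats every other strategy against every opponent action, so it is strictly dominant.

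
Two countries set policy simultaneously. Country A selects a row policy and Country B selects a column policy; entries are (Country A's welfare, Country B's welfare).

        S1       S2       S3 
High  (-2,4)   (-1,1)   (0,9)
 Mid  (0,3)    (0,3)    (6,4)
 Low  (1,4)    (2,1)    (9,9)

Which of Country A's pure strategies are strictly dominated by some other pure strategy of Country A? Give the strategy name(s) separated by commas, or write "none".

High, Mid

Mid strictly dominates High — S1: 0>-2, S2: 0>-1, S3: 6>0.
Mid: dominated, since Low does at least as well everywhere (S1: 1>0, S2: 2>0, S3: 9>6).
Low: no other strategy beats it everywhere (High at S1 (1>-2); Mid at S1 (1>0)).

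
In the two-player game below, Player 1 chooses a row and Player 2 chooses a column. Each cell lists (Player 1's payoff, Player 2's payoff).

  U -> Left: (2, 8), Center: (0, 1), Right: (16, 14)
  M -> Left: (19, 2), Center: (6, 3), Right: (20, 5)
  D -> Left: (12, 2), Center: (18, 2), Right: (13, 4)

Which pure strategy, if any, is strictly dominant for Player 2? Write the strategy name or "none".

Right vs Left: U: 14>8, M: 5>2, D: 4>2.
Right vs Center: U: 14>1, M: 5>3, D: 4>2.
Right strictly beats every other strategy against every opponent action, so it is strictly dominant.

Right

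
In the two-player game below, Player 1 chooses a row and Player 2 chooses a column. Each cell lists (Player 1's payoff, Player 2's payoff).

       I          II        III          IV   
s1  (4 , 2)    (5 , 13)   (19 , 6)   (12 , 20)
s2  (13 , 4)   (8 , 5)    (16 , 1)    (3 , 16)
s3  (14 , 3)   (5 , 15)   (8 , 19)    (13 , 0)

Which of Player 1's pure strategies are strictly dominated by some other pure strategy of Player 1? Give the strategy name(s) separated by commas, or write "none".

none

s1: no other strategy beats it everywhere (s2 at III (19>16); s3 at II (5=5)).
s2: no other strategy beats it everywhere (s1 at I (13>4); s3 at II (8>5)).
s3 is not dominated — it holds its own against s1 at I (14>4); s2 at I (14>13).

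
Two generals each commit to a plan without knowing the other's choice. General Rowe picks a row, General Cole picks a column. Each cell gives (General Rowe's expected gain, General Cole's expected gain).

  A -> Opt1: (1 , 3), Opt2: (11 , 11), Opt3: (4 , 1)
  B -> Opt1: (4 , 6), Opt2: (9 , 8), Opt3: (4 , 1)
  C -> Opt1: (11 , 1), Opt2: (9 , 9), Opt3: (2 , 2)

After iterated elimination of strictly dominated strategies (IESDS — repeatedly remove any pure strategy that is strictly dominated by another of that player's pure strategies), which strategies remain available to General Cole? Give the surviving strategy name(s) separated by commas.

General Cole's strategy Opt1 is strictly dominated by Opt2 (A: 11>3, B: 8>6, C: 9>1) and is removed.
Row C is eliminated: A beats it against every remaining column (Opt2: 11>9, Opt3: 4>2).
Column Opt3 is eliminated: Opt2 beats it against every remaining row (A: 11>1, B: 8>1).
General Rowe's strategy B is strictly dominated by A (Opt2: 11>9) and is removed.
Among the remaining strategies, none is strictly dominated by another pure strategy of the same player, so the elimination stops.
Surviving strategies — General Rowe: {A}; General Cole: {Opt2}.

Opt2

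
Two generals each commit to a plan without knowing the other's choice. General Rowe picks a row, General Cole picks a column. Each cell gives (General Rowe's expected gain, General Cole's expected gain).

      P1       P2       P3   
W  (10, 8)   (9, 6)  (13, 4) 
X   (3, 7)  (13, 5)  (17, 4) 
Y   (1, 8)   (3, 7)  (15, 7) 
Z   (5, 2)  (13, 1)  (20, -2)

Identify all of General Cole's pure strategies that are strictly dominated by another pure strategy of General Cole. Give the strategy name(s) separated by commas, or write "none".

P2, P3

P1: no other strategy beats it everywhere (P2 at W (8>6); P3 at W (8>4)).
P2 is strictly dominated by P1 (W: 8>6, X: 7>5, Y: 8>7, Z: 2>1).
P1 strictly dominates P3 — W: 8>4, X: 7>4, Y: 8>7, Z: 2>-2.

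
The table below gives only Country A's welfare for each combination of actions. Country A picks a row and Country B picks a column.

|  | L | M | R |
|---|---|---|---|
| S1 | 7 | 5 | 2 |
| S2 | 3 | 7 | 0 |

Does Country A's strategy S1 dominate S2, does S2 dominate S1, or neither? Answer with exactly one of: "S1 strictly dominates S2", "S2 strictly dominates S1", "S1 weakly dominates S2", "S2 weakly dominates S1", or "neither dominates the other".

neither dominates the other

S1's payoffs vs S2's, by Country B's action — L: 7>3, M: 5<7, R: 2>0.
S1 does better at L, R but worse at M; neither strategy dominates the other.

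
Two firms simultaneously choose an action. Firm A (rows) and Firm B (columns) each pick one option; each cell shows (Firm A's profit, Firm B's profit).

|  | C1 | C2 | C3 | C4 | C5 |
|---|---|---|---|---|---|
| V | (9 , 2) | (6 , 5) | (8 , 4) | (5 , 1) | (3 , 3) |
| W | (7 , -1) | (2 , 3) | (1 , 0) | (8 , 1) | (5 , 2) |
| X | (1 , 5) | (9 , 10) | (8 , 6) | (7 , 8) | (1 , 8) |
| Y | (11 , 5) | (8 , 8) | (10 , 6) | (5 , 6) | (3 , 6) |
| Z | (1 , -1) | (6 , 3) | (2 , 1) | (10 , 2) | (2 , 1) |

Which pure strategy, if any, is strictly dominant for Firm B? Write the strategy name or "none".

C2 vs C1: V: 5>2, W: 3>-1, X: 10>5, Y: 8>5, Z: 3>-1.
C2 vs C3: V: 5>4, W: 3>0, X: 10>6, Y: 8>6, Z: 3>1.
C2 vs C4: V: 5>1, W: 3>1, X: 10>8, Y: 8>6, Z: 3>2.
C2 vs C5: V: 5>3, W: 3>2, X: 10>8, Y: 8>6, Z: 3>1.
C2 strictly beats every other strategy against every opponent action, so it is strictly dominant.

C2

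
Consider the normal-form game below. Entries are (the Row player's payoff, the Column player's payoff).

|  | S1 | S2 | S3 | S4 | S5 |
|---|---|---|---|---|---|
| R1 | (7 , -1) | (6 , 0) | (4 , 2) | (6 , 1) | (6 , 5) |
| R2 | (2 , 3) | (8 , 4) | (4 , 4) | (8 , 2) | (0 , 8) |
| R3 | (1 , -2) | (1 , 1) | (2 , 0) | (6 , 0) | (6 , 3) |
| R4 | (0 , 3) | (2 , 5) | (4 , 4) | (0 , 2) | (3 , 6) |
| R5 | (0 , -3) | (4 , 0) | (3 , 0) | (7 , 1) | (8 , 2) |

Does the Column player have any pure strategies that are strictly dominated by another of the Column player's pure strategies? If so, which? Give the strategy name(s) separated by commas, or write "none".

S1 is strictly dominated by S2 (R1: 0>-1, R2: 4>3, R3: 1>-2, R4: 5>3, R5: 0>-3).
S5 strictly dominates S2 — R1: 5>0, R2: 8>4, R3: 3>1, R4: 6>5, R5: 2>0.
S3 is strictly dominated by S5 (R1: 5>2, R2: 8>4, R3: 3>0, R4: 6>4, R5: 2>0).
S4 is strictly dominated by S5 (R1: 5>1, R2: 8>2, R3: 3>0, R4: 6>2, R5: 2>1).
S5 is not dominated — it holds its own against S1 at R1 (5>-1); S2 at R1 (5>0); S3 at R1 (5>2); S4 at R1 (5>1).

S1, S2, S3, S4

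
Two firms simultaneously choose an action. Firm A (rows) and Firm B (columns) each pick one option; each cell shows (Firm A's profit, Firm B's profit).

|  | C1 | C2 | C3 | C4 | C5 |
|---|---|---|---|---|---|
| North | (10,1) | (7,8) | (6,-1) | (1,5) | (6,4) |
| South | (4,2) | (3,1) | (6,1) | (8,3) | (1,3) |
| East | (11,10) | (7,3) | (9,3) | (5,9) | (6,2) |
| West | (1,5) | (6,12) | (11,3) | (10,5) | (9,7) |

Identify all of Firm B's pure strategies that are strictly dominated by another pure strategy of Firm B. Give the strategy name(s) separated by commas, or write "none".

C1: no other strategy beats it everywhere (C2 at South (2>1); C3 at North (1>-1); C4 at East (10>9); C5 at East (10>2)).
Nothing dominates C2: C1 at North (8>1); C3 at North (8>-1); C4 at North (8>5); C5 at North (8>4).
C3: dominated, since C1 does at least as well everywhere (North: 1>-1, South: 2>1, East: 10>3, West: 5>3).
Nothing dominates C4: C1 at North (5>1); C2 at South (3>1); C3 at North (5>-1); C5 at North (5>4).
C5: no other strategy beats it everywhere (C1 at North (4>1); C2 at South (3>1); C3 at North (4>-1); C4 at South (3=3)).

C3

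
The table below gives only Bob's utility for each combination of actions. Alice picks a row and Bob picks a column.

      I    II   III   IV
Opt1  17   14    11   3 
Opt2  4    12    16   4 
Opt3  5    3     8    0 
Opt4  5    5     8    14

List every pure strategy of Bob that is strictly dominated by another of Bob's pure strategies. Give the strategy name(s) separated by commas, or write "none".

none

Nothing dominates I: II at Opt1 (17>14); III at Opt1 (17>11); IV at Opt1 (17>3).
II: no other strategy beats it everywhere (I at Opt2 (12>4); III at Opt1 (14>11); IV at Opt1 (14>3)).
III: no other strategy beats it everywhere (I at Opt2 (16>4); II at Opt2 (16>12); IV at Opt1 (11>3)).
Nothing dominates IV: I at Opt2 (4=4); II at Opt4 (14>5); III at Opt4 (14>8).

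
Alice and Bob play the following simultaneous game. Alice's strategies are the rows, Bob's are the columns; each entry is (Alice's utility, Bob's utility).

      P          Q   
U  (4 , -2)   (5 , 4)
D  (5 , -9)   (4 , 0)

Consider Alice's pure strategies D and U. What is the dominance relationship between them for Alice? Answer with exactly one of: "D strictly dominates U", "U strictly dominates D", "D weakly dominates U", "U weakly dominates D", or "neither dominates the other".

D's payoffs vs U's, by Bob's action — P: 5>4, Q: 4<5.
D does better at P but worse at Q; neither strategy dominates the other.

neither dominates the other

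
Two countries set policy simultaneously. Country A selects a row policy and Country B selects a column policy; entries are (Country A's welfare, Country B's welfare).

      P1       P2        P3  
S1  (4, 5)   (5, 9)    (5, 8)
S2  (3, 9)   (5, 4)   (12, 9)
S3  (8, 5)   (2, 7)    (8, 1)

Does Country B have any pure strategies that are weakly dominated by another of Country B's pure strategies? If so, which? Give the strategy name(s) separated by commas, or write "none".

none

P1: no other strategy beats it everywhere (P2 at S2 (9>4); P3 at S3 (5>1)).
P2: no other strategy beats it everywhere (P1 at S1 (9>5); P3 at S1 (9>8)).
P3: no other strategy beats it everywhere (P1 at S1 (8>5); P2 at S2 (9>4)).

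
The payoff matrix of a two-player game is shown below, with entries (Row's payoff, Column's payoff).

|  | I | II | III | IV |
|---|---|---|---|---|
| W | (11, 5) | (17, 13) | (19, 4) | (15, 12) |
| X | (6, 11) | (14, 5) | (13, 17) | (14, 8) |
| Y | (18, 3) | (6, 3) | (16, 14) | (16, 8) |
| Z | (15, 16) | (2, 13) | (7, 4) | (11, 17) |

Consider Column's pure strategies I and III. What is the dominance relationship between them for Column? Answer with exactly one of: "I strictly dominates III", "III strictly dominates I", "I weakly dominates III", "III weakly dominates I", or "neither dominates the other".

neither dominates the other

Compare I to III across each choice by Row: W: 5>4, X: 11<17, Y: 3<14, Z: 16>4.
I does better at W, Z but worse at X, Y; neither strategy dominates the other.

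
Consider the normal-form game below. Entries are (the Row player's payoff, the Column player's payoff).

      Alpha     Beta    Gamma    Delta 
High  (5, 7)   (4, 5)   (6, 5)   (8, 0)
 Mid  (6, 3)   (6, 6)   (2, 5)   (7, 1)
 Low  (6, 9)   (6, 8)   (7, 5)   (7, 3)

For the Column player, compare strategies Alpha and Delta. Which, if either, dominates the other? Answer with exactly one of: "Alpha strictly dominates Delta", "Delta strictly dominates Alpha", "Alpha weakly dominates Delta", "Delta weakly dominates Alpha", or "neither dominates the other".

Alpha strictly dominates Delta

Alpha's payoffs vs Delta's, by the Row player's action — High: 7>0, Mid: 3>1, Low: 9>3.
Every comparison favours Alpha, so Alpha strictly dominates Delta.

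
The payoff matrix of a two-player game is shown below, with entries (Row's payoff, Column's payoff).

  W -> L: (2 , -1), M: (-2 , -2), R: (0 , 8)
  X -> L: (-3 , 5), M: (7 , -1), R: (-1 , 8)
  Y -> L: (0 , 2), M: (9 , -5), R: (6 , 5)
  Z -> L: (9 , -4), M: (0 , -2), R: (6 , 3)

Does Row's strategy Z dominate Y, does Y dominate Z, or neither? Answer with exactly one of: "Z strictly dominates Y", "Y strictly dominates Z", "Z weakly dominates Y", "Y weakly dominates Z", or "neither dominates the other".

neither dominates the other

Compare Z to Y across every action of Column: L: 9>0, M: 0<9, R: 6=6.
Z does better at L but worse at M; neither strategy dominates the other.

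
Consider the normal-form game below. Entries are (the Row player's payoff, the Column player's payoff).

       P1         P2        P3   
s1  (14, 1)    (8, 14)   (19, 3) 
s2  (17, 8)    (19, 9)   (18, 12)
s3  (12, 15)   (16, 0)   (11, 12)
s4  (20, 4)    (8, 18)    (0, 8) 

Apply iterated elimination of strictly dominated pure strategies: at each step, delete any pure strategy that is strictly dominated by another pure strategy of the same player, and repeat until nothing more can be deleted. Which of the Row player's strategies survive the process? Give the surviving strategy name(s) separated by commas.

s1, s2

The Row player's strategy s3 is strictly dominated by s2 (P1: 17>12, P2: 19>16, P3: 18>11) and is removed.
For the Column player, P2 strictly dominates P1 on the remaining rows (s1: 14>1, s2: 9>8, s4: 18>4); eliminate P1.
For the Row player, s2 strictly dominates s4 on the remaining columns (P2: 19>8, P3: 18>0); eliminate s4.
Among the remaining strategies, none is strictly dominated by another pure strategy of the same player, so the elimination stops.
Surviving strategies — the Row player: {s1, s2}; the Column player: {P2, P3}.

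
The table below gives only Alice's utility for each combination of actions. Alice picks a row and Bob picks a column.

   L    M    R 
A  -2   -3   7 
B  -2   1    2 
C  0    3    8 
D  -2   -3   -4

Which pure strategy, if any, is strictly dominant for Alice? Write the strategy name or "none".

C

C vs A: L: 0>-2, M: 3>-3, R: 8>7.
C vs B: L: 0>-2, M: 3>1, R: 8>2.
C vs D: L: 0>-2, M: 3>-3, R: 8>-4.
C strictly beats every other strategy against every opponent action, so it is strictly dominant.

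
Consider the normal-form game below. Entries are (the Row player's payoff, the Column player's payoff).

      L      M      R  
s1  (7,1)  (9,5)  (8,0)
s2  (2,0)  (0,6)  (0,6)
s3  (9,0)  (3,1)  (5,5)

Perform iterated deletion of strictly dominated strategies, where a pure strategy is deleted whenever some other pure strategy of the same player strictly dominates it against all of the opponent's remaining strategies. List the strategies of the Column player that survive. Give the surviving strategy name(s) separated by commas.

M

For the Row player, s1 strictly dominates s2 on the remaining columns (L: 7>2, M: 9>0, R: 8>0); eliminate s2.
For the Column player, M strictly dominates L on the remaining rows (s1: 5>1, s3: 1>0); eliminate L.
Row s3 is eliminated: s1 beats it against every remaining column (M: 9>3, R: 8>5).
The Column player's strategy R is strictly dominated by M (s1: 5>0) and is removed.
Among the remaining strategies, none is strictly dominated by another pure strategy of the same player, so the elimination stops.
Surviving strategies — the Row player: {s1}; the Column player: {M}.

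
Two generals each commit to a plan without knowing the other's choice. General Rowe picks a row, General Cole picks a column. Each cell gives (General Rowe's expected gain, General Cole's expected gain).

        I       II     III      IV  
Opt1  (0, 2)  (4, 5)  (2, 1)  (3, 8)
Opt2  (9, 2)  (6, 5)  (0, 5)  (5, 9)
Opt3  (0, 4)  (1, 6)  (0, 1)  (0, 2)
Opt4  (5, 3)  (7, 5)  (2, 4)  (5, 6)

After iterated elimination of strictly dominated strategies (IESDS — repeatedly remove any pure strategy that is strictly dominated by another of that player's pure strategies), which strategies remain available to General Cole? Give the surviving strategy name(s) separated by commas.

General Rowe's strategy Opt3 is strictly dominated by Opt4 (I: 5>0, II: 7>1, III: 2>0, IV: 5>0) and is removed.
General Cole's strategy I is strictly dominated by II (Opt1: 5>2, Opt2: 5>2, Opt4: 5>3) and is removed.
General Cole's strategy II is strictly dominated by IV (Opt1: 8>5, Opt2: 9>5, Opt4: 6>5) and is removed.
For General Cole, IV strictly dominates III on the remaining rows (Opt1: 8>1, Opt2: 9>5, Opt4: 6>4); eliminate III.
General Rowe's strategy Opt1 is strictly dominated by Opt2 (IV: 5>3) and is removed.
Among the remaining strategies, none is strictly dominated by another pure strategy of the same player, so the elimination stops.
Surviving strategies — General Rowe: {Opt2, Opt4}; General Cole: {IV}.

IV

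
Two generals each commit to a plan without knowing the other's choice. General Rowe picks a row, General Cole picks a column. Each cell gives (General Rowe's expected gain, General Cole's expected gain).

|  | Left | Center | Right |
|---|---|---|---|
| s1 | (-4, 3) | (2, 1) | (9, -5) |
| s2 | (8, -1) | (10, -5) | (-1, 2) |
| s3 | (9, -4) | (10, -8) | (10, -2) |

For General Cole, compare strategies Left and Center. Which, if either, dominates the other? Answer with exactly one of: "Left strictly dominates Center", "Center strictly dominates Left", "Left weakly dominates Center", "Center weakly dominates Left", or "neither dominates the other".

Left strictly dominates Center

Left's payoffs vs Center's, by General Rowe's action — s1: 3>1, s2: -1>-5, s3: -4>-8.
Left gives a strictly higher payoff against each choice by General Rowe, so Left strictly dominates Center.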